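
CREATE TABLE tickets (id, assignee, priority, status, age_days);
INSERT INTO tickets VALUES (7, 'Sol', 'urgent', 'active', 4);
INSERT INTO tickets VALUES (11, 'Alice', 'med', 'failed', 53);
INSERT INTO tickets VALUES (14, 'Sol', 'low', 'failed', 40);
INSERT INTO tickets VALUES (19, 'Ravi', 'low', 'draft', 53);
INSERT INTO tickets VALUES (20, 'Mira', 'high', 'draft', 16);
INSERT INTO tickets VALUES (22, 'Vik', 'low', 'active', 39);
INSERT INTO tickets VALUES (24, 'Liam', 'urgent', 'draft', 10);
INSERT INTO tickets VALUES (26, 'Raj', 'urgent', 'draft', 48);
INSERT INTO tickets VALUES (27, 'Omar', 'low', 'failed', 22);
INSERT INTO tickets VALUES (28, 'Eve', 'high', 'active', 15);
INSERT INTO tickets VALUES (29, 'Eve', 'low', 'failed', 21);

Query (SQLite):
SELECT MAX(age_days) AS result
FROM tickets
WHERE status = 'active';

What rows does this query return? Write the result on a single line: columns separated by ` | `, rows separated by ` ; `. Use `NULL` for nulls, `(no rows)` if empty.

39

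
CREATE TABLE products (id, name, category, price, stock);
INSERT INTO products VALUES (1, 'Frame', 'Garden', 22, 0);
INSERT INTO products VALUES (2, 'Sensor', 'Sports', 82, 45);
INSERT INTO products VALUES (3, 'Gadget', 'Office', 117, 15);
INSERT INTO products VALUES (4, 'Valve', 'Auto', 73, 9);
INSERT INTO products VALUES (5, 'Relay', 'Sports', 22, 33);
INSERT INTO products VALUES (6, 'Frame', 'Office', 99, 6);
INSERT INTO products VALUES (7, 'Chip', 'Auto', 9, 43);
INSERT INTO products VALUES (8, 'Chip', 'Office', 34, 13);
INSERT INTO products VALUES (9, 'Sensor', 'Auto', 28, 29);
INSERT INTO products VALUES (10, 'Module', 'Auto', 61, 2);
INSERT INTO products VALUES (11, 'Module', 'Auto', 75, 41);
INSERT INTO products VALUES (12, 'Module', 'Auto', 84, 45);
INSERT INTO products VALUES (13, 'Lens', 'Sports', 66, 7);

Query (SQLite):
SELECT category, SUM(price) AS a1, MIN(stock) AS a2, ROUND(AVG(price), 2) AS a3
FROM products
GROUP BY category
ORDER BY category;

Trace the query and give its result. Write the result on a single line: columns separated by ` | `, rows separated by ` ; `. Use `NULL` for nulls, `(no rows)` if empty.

Group products by category.
Per group compute: SUM(price), MIN(stock), ROUND(AVG(price), 2).
  Auto: ids {4, 7, 9, 10, 11, 12} → SUM(price)=330, MIN(stock)=2, ROUND(AVG(price), 2)=55
  Garden: ids {1} → SUM(price)=22, MIN(stock)=0, ROUND(AVG(price), 2)=22
  Office: ids {3, 6, 8} → SUM(price)=250, MIN(stock)=6, ROUND(AVG(price), 2)=83.33
  Sports: ids {2, 5, 13} → SUM(price)=170, MIN(stock)=7, ROUND(AVG(price), 2)=56.67

Auto | 330 | 2 | 55 ; Garden | 22 | 0 | 22 ; Office | 250 | 6 | 83.33 ; Sports | 170 | 7 | 56.67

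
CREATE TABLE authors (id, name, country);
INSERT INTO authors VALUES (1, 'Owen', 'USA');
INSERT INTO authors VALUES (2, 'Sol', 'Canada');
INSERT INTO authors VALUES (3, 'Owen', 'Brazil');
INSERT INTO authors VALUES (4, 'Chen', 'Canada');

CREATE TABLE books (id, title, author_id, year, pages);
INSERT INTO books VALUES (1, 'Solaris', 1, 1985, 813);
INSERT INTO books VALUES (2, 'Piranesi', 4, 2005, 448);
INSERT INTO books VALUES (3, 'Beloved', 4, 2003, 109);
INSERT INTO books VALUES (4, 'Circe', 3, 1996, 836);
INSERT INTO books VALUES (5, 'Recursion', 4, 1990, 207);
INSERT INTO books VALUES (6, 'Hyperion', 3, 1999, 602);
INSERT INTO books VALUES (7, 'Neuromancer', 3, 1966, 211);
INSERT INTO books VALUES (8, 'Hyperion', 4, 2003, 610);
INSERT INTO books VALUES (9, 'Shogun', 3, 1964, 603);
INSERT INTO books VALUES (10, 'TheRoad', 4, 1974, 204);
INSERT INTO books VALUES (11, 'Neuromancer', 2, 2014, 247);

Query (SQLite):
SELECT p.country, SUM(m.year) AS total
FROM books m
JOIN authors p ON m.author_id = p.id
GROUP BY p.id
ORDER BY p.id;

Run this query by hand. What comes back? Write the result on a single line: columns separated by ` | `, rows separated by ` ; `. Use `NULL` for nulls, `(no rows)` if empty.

Join each books row to its authors via author_id.
Group joined rows by authors.id; compute SUM(m.year) per group.
  1: ids {1} → SUM(m.year)=1985
  2: ids {11} → SUM(m.year)=2014
  3: ids {4, 6, 7, 9} → SUM(m.year)=7925
  4: ids {2, 3, 5, 8, 10} → SUM(m.year)=9975

USA | 1985 ; Canada | 2014 ; Brazil | 7925 ; Canada | 9975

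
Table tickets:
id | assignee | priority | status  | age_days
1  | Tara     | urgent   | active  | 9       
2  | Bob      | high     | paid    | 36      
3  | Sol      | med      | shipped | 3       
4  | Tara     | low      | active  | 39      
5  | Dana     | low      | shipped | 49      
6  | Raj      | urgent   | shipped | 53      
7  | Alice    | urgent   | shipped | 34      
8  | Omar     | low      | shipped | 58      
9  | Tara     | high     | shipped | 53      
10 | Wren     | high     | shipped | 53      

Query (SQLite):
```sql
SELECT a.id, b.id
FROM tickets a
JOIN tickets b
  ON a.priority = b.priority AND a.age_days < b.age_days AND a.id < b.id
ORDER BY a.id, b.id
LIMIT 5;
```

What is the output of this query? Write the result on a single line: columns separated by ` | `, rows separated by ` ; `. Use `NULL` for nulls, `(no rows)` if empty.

1 | 6 ; 1 | 7 ; 2 | 9 ; 2 | 10 ; 4 | 5

Pairs (a,b) with same priority, a.age_days < b.age_days, a.id < b.id.
priority groups: high:{2,9,10} low:{4,5,8} med:{3} urgent:{1,6,7}
Ordered by (a.id, b.id); first 5.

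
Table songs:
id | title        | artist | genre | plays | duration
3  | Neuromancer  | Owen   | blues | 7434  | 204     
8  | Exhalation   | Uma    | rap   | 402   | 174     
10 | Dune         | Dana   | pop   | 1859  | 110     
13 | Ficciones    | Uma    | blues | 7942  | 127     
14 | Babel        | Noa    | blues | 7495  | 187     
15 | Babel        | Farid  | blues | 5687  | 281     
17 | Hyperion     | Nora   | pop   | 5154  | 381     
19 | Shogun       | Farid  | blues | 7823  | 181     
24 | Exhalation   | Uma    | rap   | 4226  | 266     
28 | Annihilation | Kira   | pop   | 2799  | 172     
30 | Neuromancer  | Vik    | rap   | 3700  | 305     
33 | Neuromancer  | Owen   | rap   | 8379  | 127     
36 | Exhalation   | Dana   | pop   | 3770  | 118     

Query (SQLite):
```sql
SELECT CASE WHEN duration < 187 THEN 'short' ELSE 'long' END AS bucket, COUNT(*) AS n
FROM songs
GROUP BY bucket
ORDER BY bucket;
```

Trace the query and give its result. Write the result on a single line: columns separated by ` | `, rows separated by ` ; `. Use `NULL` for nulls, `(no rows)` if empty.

long | 6 ; short | 7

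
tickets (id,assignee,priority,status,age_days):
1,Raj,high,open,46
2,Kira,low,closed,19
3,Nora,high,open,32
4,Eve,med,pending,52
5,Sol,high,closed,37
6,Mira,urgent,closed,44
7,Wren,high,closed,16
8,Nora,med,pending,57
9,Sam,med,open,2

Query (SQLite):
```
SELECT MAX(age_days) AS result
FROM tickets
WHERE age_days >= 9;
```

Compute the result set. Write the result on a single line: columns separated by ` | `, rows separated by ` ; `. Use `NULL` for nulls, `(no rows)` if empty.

57

Rows where age_days >= 9 → age_days values: [46, 19, 32, 52, 37, 44, 16, 57].
MAX of non-NULL values = 57.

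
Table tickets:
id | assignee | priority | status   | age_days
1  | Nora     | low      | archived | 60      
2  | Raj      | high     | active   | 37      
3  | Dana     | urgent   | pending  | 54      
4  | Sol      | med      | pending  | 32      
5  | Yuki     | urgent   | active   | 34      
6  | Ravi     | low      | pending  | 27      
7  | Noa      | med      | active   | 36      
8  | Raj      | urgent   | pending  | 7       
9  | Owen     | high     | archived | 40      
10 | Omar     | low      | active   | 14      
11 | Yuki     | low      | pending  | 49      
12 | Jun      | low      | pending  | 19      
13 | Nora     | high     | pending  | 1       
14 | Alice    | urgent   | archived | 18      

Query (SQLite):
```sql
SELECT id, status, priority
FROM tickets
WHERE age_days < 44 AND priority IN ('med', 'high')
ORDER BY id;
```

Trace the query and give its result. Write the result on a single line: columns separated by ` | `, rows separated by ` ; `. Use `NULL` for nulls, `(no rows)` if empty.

age_days < 44: ids {2, 4, 5, 6, 7, 8, 9, 10, 12, 13, 14}
priority IN ('med', 'high'): ids {2, 4, 7, 9, 13}
Combine with AND.

2 | active | high ; 4 | pending | med ; 7 | active | med ; 9 | archived | high ; 13 | pending | high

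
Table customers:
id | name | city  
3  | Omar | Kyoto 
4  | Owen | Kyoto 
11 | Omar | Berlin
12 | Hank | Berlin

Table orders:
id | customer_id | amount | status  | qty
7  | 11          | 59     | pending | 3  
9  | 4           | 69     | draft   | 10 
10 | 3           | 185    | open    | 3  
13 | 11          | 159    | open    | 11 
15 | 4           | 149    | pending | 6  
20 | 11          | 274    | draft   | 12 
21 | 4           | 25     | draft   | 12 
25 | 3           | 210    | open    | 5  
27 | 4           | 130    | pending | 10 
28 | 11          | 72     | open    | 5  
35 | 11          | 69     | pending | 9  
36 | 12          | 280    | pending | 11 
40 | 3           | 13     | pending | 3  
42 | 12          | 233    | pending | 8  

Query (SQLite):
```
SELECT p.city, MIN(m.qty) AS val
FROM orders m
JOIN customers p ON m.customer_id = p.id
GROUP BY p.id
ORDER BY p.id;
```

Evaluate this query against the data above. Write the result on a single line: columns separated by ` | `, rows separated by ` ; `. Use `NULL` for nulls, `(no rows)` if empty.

Kyoto | 3 ; Kyoto | 6 ; Berlin | 3 ; Berlin | 8

Join each orders row to its customers via customer_id.
Group joined rows by customers.id; compute MIN(m.qty) per group.
  3: ids {10, 25, 40} → MIN(m.qty)=3
  4: ids {9, 15, 21, 27} → MIN(m.qty)=6
  11: ids {7, 13, 20, 28, 35} → MIN(m.qty)=3
  12: ids {36, 42} → MIN(m.qty)=8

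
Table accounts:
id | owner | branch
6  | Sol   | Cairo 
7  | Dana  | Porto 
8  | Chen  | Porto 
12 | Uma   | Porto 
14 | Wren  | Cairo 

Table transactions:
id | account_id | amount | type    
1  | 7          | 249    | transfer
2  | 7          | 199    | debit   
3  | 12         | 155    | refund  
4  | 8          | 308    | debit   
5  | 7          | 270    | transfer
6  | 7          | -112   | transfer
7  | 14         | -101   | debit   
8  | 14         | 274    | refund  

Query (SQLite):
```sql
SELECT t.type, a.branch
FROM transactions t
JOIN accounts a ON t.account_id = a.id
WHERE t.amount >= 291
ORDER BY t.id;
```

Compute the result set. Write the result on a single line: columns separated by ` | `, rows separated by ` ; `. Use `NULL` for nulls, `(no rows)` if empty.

debit | Porto

Each transactions row matches the accounts row where account_id = accounts.id.
Then keep rows with t.amount >= 291.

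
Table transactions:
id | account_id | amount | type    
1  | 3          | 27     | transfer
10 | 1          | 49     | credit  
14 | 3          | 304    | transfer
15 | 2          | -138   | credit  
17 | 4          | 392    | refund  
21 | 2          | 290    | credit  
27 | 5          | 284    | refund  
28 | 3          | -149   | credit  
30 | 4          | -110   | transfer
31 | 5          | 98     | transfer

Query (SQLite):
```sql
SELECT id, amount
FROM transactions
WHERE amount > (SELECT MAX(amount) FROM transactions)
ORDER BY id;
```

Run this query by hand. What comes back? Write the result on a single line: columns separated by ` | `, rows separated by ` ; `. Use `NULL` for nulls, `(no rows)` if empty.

Scalar subquery: MAX(amount) over all transactions rows = 392.
Keep rows where amount > that value.

(no rows)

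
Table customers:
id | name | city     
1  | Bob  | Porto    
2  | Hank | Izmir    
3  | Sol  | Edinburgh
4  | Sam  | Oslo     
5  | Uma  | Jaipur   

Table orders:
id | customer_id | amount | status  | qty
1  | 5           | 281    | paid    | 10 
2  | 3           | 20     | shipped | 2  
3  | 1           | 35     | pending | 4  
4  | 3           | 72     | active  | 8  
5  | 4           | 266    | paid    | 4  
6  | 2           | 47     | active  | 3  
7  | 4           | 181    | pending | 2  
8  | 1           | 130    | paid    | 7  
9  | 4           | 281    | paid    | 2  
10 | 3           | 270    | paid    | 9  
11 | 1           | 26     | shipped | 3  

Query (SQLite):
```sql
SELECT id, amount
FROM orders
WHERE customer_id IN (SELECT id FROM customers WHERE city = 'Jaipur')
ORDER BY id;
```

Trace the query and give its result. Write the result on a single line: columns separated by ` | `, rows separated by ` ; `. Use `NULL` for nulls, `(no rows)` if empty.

1 | 281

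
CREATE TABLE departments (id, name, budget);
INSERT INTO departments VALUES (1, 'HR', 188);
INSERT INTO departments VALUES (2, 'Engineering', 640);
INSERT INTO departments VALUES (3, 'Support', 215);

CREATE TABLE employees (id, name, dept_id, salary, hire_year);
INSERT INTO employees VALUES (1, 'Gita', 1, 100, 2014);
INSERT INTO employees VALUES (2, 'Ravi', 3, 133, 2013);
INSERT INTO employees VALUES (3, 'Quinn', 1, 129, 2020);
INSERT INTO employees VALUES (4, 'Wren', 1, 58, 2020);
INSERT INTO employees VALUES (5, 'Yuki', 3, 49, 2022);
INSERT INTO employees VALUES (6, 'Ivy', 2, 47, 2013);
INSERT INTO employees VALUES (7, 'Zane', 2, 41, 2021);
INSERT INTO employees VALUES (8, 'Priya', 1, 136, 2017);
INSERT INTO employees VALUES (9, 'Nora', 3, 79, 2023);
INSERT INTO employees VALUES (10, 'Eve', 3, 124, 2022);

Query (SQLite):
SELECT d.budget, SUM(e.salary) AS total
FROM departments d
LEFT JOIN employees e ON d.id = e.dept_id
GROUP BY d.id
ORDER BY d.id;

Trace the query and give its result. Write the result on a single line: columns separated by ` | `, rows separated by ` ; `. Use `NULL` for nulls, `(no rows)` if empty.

188 | 423 ; 640 | 88 ; 215 | 385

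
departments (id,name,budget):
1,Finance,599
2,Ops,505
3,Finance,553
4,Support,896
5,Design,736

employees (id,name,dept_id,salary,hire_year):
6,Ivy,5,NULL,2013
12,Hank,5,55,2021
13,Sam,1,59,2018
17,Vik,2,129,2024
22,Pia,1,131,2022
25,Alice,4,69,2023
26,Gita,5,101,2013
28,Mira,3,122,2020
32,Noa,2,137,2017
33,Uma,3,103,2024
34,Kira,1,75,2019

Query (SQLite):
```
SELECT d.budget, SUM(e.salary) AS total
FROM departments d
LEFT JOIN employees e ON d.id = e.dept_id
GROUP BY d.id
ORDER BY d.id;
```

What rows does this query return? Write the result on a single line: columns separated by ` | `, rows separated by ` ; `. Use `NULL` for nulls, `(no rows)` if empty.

LEFT JOIN keeps every departments row; unmatched ones get NULL for employees columns.
Group by departments.id and compute SUM(e.salary). SUM over an all-NULL group is NULL.
  1: ids {13, 22, 34} → SUM(e.salary)=265
  2: ids {17, 32} → SUM(e.salary)=266
  3: ids {28, 33} → SUM(e.salary)=225
  4: ids {25} → SUM(e.salary)=69
  5: ids {6, 12, 26} → SUM(e.salary)=156

599 | 265 ; 505 | 266 ; 553 | 225 ; 896 | 69 ; 736 | 156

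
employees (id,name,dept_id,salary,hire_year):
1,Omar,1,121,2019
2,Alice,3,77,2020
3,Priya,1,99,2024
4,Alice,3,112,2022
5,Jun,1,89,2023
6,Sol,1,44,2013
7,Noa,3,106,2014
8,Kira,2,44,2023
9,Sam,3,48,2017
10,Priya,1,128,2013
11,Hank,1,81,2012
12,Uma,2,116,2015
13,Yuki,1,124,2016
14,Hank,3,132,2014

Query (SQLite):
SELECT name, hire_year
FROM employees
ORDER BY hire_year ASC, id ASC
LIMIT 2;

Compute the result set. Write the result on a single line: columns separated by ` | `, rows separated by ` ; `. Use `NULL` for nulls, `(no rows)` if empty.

Hank | 2012 ; Sol | 2013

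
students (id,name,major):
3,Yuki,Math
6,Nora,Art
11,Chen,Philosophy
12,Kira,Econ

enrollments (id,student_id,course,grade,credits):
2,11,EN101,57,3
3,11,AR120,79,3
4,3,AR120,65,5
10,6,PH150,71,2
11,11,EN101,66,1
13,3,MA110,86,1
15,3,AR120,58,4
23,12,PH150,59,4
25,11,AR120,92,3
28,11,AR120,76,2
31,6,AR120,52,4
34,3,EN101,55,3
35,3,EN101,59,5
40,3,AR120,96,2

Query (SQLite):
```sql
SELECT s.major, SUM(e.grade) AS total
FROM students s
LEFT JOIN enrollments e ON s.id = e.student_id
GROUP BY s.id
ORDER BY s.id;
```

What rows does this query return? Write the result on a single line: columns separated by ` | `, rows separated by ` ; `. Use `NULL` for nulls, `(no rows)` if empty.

LEFT JOIN keeps every students row; unmatched ones get NULL for enrollments columns.
Group by students.id and compute SUM(e.grade). SUM over an all-NULL group is NULL.
  3: ids {4, 13, 15, 34, 35, 40} → SUM(e.grade)=419
  6: ids {10, 31} → SUM(e.grade)=123
  11: ids {2, 3, 11, 25, 28} → SUM(e.grade)=370
  12: ids {23} → SUM(e.grade)=59

Math | 419 ; Art | 123 ; Philosophy | 370 ; Econ | 59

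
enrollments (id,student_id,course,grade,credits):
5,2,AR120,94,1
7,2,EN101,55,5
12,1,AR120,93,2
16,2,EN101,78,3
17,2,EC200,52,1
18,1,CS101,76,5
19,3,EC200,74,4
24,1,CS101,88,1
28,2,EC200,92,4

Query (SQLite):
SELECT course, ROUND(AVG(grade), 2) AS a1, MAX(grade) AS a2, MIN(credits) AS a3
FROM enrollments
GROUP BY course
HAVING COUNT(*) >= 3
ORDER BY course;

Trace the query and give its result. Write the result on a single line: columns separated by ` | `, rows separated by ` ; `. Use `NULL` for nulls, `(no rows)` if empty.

Group enrollments by course.
Per group compute: ROUND(AVG(grade), 2), MAX(grade), MIN(credits).
HAVING: drop groups with fewer than 3 rows.
  AR120: ids {5, 12} → ROUND(AVG(grade), 2)=93.5, MAX(grade)=94, MIN(credits)=1
  CS101: ids {18, 24} → ROUND(AVG(grade), 2)=82, MAX(grade)=88, MIN(credits)=1
  EC200: ids {17, 19, 28} → ROUND(AVG(grade), 2)=72.67, MAX(grade)=92, MIN(credits)=1
  EN101: ids {7, 16} → ROUND(AVG(grade), 2)=66.5, MAX(grade)=78, MIN(credits)=3

EC200 | 72.67 | 92 | 1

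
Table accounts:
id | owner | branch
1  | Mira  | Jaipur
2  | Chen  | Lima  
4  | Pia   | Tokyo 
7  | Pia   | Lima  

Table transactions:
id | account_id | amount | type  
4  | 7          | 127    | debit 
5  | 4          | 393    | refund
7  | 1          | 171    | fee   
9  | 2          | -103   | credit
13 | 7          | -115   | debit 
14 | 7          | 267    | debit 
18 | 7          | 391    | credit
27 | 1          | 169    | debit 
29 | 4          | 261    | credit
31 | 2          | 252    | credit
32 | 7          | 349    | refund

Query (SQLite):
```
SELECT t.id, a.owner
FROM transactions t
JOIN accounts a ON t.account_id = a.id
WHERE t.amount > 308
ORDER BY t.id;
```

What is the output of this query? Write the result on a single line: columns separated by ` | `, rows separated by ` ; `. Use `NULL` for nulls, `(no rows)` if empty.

5 | Pia ; 18 | Pia ; 32 | Pia

Each transactions row matches the accounts row where account_id = accounts.id.
Then keep rows with t.amount > 308.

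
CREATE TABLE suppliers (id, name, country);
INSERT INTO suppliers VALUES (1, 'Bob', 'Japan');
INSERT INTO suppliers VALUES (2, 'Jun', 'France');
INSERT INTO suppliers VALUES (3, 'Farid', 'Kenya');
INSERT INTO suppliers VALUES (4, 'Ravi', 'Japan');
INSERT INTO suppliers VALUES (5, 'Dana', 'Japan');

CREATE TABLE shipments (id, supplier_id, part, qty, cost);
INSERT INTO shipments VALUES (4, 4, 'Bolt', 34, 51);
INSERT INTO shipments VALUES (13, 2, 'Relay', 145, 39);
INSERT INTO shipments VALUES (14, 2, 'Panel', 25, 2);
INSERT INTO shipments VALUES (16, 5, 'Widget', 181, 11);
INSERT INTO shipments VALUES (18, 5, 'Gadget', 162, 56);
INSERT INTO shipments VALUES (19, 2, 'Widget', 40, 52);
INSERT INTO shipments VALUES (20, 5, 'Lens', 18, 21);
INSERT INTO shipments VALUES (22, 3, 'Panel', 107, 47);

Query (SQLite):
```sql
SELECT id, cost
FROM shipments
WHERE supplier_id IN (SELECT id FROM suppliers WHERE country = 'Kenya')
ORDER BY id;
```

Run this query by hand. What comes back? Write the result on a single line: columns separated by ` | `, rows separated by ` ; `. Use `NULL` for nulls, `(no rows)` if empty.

22 | 47

Inner query: suppliers.id where country = 'Kenya'.
Outer: keep shipments rows whose supplier_id is in that set.
Inner query → {3}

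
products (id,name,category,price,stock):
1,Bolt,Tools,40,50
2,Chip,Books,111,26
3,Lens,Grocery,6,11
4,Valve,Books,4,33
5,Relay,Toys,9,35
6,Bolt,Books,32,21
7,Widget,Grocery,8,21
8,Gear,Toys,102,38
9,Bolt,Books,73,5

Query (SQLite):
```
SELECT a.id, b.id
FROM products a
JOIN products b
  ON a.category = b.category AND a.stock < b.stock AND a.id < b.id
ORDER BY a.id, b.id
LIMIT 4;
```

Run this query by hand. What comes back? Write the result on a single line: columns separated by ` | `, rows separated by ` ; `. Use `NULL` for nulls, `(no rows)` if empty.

Pairs (a,b) with same category, a.stock < b.stock, a.id < b.id.
category groups: Books:{2,4,6,9} Grocery:{3,7} Tools:{1} Toys:{5,8}
Ordered by (a.id, b.id); first 4.

2 | 4 ; 3 | 7 ; 5 | 8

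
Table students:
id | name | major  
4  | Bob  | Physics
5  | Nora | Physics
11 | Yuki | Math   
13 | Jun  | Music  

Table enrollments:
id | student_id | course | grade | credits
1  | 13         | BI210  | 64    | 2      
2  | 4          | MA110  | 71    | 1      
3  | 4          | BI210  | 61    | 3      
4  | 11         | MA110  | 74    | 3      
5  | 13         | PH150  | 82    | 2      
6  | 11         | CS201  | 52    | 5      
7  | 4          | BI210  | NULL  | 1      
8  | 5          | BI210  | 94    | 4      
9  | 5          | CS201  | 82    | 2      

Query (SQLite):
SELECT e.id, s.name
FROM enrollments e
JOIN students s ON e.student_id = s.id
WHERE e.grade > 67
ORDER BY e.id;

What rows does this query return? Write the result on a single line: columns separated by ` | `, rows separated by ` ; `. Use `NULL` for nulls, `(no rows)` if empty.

2 | Bob ; 4 | Yuki ; 5 | Jun ; 8 | Nora ; 9 | Nora

Each enrollments row matches the students row where student_id = students.id.
Then keep rows with e.grade > 67.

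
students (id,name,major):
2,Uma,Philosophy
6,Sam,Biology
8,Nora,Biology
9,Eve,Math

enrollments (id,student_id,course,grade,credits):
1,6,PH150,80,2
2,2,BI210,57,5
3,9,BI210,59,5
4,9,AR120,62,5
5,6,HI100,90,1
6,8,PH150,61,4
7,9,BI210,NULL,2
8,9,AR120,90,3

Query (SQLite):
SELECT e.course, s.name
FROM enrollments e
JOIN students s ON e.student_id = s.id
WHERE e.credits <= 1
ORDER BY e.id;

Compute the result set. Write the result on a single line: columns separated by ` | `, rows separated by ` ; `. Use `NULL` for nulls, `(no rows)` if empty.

HI100 | Sam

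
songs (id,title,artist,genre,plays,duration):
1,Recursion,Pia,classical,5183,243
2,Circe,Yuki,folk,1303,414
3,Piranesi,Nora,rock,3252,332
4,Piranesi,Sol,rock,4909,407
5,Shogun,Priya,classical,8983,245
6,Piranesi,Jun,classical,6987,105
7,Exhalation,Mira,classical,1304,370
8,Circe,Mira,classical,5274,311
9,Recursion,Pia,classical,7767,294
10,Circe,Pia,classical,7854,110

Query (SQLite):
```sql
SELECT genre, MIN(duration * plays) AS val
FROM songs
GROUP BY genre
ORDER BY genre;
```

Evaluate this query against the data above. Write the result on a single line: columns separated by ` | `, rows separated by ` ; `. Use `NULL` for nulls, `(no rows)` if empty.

classical | 482480 ; folk | 539442 ; rock | 1079664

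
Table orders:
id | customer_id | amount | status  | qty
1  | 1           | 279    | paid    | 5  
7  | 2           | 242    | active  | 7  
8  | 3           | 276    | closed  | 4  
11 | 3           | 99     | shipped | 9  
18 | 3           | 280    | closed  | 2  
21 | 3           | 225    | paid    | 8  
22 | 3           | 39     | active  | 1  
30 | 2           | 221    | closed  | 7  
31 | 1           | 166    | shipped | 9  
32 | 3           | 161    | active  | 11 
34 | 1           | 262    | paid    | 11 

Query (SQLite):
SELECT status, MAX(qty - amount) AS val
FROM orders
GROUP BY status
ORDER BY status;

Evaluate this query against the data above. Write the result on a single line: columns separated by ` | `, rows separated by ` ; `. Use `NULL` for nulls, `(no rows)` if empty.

active | -38 ; closed | -214 ; paid | -217 ; shipped | -90

For each row compute qty - amount.
Group by status; take MAX of the expression per group.
  active: ids {7, 22, 32} → MAX(qty - amount)=-38
  closed: ids {8, 18, 30} → MAX(qty - amount)=-214
  paid: ids {1, 21, 34} → MAX(qty - amount)=-217
  shipped: ids {11, 31} → MAX(qty - amount)=-90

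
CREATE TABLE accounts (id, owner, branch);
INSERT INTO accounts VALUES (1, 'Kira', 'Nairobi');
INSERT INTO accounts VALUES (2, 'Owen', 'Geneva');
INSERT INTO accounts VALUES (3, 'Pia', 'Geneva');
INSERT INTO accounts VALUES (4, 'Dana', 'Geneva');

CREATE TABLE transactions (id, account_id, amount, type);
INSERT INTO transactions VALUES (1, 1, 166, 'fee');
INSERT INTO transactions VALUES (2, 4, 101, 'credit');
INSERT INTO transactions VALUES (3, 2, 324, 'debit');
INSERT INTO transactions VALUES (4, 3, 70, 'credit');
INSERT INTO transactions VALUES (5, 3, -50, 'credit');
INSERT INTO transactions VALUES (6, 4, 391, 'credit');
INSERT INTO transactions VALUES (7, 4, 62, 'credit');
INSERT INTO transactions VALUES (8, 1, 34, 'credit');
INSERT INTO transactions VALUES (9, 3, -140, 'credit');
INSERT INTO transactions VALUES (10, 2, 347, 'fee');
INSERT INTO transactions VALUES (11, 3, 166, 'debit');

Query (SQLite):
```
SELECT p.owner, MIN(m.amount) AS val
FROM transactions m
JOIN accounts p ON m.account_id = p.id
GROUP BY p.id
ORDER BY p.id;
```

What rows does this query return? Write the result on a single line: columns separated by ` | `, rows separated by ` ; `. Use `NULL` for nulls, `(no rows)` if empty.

Kira | 34 ; Owen | 324 ; Pia | -140 ; Dana | 62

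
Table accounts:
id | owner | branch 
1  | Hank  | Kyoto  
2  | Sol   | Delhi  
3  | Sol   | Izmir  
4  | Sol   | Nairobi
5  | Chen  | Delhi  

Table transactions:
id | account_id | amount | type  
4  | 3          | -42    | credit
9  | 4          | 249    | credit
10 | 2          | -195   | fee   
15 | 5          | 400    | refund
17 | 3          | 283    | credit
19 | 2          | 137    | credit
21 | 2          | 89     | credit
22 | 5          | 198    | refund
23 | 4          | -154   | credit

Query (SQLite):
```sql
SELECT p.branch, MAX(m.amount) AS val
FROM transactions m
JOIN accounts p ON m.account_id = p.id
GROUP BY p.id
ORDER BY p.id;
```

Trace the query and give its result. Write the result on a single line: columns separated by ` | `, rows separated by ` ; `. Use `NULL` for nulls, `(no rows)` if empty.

Join each transactions row to its accounts via account_id.
Group joined rows by accounts.id; compute MAX(m.amount) per group.
  2: ids {10, 19, 21} → MAX(m.amount)=137
  3: ids {4, 17} → MAX(m.amount)=283
  4: ids {9, 23} → MAX(m.amount)=249
  5: ids {15, 22} → MAX(m.amount)=400

Delhi | 137 ; Izmir | 283 ; Nairobi | 249 ; Delhi | 400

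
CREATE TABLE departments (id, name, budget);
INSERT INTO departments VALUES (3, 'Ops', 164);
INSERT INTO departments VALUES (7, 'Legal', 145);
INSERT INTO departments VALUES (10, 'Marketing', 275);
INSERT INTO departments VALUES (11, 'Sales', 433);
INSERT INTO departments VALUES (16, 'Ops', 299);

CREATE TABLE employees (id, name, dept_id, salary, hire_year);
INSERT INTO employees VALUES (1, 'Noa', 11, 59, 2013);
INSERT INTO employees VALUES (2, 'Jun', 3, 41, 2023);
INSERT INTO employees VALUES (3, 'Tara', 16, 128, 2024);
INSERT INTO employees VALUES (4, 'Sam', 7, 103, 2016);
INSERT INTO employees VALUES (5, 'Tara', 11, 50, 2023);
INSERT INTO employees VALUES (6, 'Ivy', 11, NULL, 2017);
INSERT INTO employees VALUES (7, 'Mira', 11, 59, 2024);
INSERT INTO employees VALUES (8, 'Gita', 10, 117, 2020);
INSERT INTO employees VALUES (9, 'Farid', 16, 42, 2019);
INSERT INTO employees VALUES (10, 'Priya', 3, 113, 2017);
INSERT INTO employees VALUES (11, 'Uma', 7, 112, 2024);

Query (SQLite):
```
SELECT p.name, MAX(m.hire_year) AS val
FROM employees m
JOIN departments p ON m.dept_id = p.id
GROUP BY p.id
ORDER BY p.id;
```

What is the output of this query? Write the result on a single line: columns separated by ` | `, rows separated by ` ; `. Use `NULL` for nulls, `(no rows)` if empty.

Ops | 2023 ; Legal | 2024 ; Marketing | 2020 ; Sales | 2024 ; Ops | 2024

Join each employees row to its departments via dept_id.
Group joined rows by departments.id; compute MAX(m.hire_year) per group.
  3: ids {2, 10} → MAX(m.hire_year)=2023
  7: ids {4, 11} → MAX(m.hire_year)=2024
  10: ids {8} → MAX(m.hire_year)=2020
  11: ids {1, 5, 6, 7} → MAX(m.hire_year)=2024
  16: ids {3, 9} → MAX(m.hire_year)=2024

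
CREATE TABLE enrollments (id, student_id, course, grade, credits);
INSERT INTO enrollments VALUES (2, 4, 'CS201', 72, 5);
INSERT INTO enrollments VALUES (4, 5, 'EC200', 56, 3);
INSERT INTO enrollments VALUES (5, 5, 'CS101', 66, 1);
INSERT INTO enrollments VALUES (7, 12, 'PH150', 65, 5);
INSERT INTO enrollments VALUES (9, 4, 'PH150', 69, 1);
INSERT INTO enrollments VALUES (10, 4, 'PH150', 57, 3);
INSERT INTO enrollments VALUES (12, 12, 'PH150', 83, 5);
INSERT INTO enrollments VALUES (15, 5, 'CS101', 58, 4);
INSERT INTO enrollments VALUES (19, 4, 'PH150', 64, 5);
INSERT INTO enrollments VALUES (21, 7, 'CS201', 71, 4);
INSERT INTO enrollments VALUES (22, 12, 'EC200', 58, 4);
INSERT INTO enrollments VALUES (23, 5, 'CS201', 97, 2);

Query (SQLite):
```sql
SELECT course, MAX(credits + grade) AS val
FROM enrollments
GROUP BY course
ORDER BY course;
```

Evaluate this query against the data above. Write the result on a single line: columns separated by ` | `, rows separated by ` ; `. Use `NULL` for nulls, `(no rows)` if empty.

For each row compute credits + grade.
Group by course; take MAX of the expression per group.
  CS101: ids {5, 15} → MAX(credits + grade)=67
  CS201: ids {2, 21, 23} → MAX(credits + grade)=99
  EC200: ids {4, 22} → MAX(credits + grade)=62
  PH150: ids {7, 9, 10, 12, 19} → MAX(credits + grade)=88

CS101 | 67 ; CS201 | 99 ; EC200 | 62 ; PH150 | 88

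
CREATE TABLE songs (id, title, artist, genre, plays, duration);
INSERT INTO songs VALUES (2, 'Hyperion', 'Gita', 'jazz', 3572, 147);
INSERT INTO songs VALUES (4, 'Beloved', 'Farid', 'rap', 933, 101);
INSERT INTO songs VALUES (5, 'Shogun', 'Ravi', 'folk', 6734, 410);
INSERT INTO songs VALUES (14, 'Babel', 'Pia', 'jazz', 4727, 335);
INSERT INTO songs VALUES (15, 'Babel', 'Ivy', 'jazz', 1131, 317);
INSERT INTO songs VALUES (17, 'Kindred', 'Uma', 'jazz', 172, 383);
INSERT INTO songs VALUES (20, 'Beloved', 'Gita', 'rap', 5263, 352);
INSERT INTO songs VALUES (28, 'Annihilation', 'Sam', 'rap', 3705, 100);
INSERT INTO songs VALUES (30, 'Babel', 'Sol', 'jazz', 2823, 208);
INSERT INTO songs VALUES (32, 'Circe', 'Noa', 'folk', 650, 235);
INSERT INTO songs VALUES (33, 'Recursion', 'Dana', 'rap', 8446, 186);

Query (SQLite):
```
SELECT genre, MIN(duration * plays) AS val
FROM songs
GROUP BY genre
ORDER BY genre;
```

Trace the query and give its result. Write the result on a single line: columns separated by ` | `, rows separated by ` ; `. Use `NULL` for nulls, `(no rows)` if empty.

For each row compute duration * plays.
Group by genre; take MIN of the expression per group.
  folk: ids {5, 32} → MIN(duration * plays)=152750
  jazz: ids {2, 14, 15, 17, 30} → MIN(duration * plays)=65876
  rap: ids {4, 20, 28, 33} → MIN(duration * plays)=94233

folk | 152750 ; jazz | 65876 ; rap | 94233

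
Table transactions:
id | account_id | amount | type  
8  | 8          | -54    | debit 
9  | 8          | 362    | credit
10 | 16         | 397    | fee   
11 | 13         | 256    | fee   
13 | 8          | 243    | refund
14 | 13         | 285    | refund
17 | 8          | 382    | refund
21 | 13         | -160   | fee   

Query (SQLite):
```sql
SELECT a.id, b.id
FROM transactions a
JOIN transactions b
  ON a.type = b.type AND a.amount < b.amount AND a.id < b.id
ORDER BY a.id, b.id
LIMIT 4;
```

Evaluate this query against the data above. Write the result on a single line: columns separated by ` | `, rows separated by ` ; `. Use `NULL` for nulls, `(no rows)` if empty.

Pairs (a,b) with same type, a.amount < b.amount, a.id < b.id.
type groups: credit:{9} debit:{8} fee:{10,11,21} refund:{13,14,17}
Ordered by (a.id, b.id); first 4.

13 | 14 ; 13 | 17 ; 14 | 17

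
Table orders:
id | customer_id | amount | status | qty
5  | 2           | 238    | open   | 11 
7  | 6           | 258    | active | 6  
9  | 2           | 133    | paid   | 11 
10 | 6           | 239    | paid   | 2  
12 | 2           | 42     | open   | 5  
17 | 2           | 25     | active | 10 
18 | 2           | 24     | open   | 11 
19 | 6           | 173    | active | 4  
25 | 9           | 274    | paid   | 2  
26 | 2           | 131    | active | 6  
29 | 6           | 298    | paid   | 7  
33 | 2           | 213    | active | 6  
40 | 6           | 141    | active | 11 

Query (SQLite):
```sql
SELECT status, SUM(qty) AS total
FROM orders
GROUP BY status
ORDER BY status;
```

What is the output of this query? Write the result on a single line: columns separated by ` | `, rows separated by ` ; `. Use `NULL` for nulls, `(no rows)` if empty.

active | 43 ; open | 27 ; paid | 22

Partition orders by status; compute SUM(qty) within each group.
  active: ids {7, 17, 19, 26, 33, 40} → SUM(qty)=43
  open: ids {5, 12, 18} → SUM(qty)=27
  paid: ids {9, 10, 25, 29} → SUM(qty)=22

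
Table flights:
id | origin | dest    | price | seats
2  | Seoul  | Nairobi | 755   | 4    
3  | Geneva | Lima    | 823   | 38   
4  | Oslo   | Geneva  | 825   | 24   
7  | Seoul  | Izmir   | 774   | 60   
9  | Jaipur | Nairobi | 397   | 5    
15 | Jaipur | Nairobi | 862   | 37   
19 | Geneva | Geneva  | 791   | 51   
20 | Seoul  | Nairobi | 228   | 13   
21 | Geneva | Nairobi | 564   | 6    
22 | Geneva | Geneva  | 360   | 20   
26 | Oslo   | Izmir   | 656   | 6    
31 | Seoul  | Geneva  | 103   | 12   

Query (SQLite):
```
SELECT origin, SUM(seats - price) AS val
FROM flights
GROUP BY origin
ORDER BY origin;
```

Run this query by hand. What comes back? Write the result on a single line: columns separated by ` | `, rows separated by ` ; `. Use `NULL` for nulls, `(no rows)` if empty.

Geneva | -2423 ; Jaipur | -1217 ; Oslo | -1451 ; Seoul | -1771

For each row compute seats - price.
Group by origin; take SUM of the expression per group.
  Geneva: ids {3, 19, 21, 22} → SUM(seats - price)=-2423
  Jaipur: ids {9, 15} → SUM(seats - price)=-1217
  Oslo: ids {4, 26} → SUM(seats - price)=-1451
  Seoul: ids {2, 7, 20, 31} → SUM(seats - price)=-1771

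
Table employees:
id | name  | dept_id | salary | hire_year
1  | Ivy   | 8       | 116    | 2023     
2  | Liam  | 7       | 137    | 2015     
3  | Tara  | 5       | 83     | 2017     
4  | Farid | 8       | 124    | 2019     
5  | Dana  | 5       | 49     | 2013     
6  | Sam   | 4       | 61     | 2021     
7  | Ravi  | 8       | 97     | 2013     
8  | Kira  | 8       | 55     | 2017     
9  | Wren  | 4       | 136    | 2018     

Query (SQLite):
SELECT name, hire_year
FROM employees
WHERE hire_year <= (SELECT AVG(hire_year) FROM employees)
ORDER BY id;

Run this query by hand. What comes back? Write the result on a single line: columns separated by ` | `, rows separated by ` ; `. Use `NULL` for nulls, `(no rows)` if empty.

Liam | 2015 ; Tara | 2017 ; Dana | 2013 ; Ravi | 2013 ; Kira | 2017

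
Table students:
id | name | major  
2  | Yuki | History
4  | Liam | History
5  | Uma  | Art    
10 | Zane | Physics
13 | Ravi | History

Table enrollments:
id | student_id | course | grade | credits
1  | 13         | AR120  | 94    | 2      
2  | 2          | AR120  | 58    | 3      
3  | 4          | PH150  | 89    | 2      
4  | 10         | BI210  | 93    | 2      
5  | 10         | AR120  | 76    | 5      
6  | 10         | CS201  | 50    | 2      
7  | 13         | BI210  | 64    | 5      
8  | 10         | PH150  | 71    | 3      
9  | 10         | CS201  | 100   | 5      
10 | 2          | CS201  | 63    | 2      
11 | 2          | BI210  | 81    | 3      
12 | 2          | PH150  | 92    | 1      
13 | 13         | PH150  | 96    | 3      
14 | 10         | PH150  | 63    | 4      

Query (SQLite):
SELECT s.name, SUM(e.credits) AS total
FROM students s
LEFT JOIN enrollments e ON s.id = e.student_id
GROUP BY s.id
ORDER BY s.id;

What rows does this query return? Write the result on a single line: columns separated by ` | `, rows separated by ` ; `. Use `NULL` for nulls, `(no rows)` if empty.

LEFT JOIN keeps every students row; unmatched ones get NULL for enrollments columns.
Group by students.id and compute SUM(e.credits). SUM over an all-NULL group is NULL.
  2: ids {2, 10, 11, 12} → SUM(e.credits)=9
  4: ids {3} → SUM(e.credits)=2
  5: ids {—} → SUM(e.credits)=NULL
  10: ids {4, 5, 6, 8, 9, 14} → SUM(e.credits)=21
  13: ids {1, 7, 13} → SUM(e.credits)=10

Yuki | 9 ; Liam | 2 ; Uma | NULL ; Zane | 21 ; Ravi | 10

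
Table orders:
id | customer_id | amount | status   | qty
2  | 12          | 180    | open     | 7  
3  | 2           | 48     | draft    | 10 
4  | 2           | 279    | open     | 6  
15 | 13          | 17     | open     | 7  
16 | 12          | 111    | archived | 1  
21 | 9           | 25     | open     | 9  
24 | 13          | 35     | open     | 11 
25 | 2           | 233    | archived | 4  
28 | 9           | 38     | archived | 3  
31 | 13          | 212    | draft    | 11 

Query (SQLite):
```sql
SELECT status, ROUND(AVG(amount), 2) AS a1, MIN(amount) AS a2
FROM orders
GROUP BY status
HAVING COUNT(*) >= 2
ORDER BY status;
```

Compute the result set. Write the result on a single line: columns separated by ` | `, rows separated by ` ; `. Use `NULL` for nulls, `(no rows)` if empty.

Group orders by status.
Per group compute: ROUND(AVG(amount), 2), MIN(amount).
HAVING: drop groups with fewer than 2 rows.
  archived: ids {16, 25, 28} → ROUND(AVG(amount), 2)=127.33, MIN(amount)=38
  draft: ids {3, 31} → ROUND(AVG(amount), 2)=130, MIN(amount)=48
  open: ids {2, 4, 15, 21, 24} → ROUND(AVG(amount), 2)=107.2, MIN(amount)=17

archived | 127.33 | 38 ; draft | 130 | 48 ; open | 107.2 | 17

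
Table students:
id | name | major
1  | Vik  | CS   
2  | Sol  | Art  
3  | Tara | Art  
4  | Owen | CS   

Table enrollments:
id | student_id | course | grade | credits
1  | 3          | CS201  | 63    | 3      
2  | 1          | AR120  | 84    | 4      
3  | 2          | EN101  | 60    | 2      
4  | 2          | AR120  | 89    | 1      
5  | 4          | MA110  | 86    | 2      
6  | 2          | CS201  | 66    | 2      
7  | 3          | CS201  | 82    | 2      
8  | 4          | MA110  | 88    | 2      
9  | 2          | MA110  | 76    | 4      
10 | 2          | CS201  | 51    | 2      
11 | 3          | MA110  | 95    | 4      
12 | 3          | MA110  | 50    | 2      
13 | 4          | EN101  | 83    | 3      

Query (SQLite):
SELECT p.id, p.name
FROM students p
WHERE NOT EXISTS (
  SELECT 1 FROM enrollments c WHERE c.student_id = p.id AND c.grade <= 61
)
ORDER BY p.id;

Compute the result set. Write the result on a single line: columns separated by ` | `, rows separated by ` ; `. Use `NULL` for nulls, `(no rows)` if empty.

For each students row, check whether any enrollments with matching student_id has grade <= 61.
Keep rows where that is false.

1 | Vik ; 4 | Owen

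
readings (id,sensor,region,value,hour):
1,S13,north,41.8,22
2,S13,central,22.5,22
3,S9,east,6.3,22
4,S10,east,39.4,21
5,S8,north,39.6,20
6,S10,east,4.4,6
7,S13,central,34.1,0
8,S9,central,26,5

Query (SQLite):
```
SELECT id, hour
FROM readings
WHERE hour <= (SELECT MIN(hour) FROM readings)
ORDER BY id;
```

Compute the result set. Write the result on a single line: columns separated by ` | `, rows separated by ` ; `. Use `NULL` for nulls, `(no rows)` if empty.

7 | 0

Scalar subquery: MIN(hour) over all readings rows = 0.
Keep rows where hour <= that value.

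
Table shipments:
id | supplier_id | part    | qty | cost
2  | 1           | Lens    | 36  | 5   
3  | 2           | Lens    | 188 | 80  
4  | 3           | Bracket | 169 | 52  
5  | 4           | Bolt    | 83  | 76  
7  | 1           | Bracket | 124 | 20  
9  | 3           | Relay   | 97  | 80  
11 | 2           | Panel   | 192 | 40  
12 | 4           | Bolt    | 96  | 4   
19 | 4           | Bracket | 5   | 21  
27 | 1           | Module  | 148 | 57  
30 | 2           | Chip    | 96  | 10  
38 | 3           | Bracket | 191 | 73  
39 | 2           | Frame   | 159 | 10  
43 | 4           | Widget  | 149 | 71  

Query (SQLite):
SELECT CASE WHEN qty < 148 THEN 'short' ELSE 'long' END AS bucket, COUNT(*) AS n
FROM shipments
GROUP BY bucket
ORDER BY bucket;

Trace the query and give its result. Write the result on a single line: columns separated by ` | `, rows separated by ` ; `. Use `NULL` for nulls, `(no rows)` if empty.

Bucket rows by qty < 148 → 'short' else 'long'; count each bucket.

long | 7 ; short | 7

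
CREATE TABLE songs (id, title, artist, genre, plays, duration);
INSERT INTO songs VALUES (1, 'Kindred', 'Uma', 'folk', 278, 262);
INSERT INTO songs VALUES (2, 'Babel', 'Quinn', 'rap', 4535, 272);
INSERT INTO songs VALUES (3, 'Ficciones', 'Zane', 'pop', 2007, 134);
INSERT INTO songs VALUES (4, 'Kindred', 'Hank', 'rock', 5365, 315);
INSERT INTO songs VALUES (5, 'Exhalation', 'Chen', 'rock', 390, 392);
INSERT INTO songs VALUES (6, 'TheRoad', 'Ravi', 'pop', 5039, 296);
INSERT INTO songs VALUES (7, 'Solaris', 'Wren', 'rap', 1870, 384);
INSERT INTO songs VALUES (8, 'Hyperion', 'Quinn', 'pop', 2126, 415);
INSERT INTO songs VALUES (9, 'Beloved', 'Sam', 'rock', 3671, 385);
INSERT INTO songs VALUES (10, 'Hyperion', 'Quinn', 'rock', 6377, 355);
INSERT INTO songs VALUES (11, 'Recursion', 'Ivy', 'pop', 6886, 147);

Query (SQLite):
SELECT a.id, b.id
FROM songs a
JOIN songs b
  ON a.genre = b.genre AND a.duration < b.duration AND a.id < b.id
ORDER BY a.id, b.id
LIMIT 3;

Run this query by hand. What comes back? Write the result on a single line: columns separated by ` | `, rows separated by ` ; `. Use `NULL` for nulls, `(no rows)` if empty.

Pairs (a,b) with same genre, a.duration < b.duration, a.id < b.id.
genre groups: folk:{1} pop:{3,6,8,11} rap:{2,7} rock:{4,5,9,10}
Ordered by (a.id, b.id); first 3.

2 | 7 ; 3 | 6 ; 3 | 8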